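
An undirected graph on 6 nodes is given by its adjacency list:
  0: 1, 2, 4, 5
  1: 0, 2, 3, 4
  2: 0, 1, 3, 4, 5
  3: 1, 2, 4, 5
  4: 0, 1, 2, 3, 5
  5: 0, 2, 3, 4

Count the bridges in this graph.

The edges on the cycle 4-3-2-0-4 are not bridges since each lies on that cycle.
Every edge lies on some cycle, so there are no bridges.

0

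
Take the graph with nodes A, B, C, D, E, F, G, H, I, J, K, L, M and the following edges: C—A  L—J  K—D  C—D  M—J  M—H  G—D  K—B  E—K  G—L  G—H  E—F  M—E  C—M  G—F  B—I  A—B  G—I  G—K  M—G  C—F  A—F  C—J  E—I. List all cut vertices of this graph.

Removing D, for instance, still leaves 1 component. No single vertex removal increases the component count — the graph has no articulation points.

none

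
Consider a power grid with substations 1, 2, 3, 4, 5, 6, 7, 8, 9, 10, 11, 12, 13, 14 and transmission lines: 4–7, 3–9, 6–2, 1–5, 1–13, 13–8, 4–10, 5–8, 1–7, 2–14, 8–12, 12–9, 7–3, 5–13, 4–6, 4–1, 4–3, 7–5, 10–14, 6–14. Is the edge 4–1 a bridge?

No

After removing 4–1, the path 4-7-1 still connects them, so the edge is not a bridge.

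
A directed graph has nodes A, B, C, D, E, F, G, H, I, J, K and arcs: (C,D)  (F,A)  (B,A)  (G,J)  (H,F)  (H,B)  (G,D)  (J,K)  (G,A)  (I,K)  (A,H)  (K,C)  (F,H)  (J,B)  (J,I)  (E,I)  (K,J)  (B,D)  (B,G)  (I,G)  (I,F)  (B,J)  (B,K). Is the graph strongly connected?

There is no directed path from F to E, so the graph is not strongly connected.

No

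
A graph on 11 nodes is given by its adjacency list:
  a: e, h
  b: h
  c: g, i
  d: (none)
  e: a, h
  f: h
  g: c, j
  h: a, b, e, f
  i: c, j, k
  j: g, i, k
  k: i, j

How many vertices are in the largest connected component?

5

d is isolated — a component by itself.
Starting from a we can reach a, b, e, f, h. That is one component of size 5.
Starting from c we can reach c, g, i, j, k. That is one component of size 5.
The largest has 5 vertices.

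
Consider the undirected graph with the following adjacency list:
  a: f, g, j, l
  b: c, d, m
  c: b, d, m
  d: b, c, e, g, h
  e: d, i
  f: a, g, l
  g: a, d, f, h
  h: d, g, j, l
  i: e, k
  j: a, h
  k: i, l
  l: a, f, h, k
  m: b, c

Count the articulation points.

1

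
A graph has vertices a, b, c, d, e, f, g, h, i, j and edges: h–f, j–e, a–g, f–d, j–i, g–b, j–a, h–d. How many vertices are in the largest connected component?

c is isolated — a component by itself.
Starting from d we can reach d, f, h. That is one component of size 3.
Starting from a we can reach a, b, e, g, i, j. That is one component of size 6.
The largest has 6 vertices.

6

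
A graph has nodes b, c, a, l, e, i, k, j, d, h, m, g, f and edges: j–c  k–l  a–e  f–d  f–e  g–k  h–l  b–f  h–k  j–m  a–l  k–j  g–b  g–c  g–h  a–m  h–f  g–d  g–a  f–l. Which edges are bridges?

none

The edges on the cycle g-h-k-j-c-g are not bridges since each lies on that cycle.
Every edge lies on some cycle, so there are no bridges.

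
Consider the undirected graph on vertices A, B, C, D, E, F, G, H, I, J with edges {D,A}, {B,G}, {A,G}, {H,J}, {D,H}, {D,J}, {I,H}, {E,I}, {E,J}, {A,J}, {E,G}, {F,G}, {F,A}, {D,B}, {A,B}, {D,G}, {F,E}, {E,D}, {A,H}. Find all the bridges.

The edges on the cycle E-I-H-D-E are not bridges since each lies on that cycle.
Every edge lies on some cycle, so there are no bridges.

none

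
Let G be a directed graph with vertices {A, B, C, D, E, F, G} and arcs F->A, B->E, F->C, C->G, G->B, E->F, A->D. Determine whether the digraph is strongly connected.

No

There is no directed path from D to F, so the graph is not strongly connected.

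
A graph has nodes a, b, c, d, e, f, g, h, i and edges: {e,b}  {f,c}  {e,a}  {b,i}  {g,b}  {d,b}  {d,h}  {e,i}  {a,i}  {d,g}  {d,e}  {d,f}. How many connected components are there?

1

Starting from a we can reach a, b, c, d, e, f, g, h, i. That is one component of size 9.
Total: 1 component.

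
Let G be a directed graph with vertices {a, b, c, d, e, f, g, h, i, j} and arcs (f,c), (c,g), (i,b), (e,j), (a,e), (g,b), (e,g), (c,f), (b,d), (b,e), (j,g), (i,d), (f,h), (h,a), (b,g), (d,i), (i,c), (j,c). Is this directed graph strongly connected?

Yes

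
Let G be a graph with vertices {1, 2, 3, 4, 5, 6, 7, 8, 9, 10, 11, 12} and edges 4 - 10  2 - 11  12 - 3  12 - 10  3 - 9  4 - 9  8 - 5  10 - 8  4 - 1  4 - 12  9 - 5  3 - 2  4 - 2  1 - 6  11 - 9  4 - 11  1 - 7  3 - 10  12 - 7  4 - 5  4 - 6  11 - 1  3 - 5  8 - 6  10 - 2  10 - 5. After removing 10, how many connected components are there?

1

With 10 gone, the remaining components are: {1, 2, 3, 4, 5, 6, 7, 8, 9, 11, 12}.
That is 1 component.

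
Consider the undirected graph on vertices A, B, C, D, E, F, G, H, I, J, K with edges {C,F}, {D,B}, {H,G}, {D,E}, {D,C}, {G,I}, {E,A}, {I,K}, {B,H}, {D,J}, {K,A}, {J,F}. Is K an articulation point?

Deleting K leaves 1 component (was 1) (its neighbors A, I remain connected to each other), so K is not a cut vertex.

No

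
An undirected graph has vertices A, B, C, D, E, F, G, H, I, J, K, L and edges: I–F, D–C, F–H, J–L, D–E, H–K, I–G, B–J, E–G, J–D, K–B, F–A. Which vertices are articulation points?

D, F, J

Removing D increases the component count from 1 to 2, so D is a cut vertex.
Removing F increases the component count from 1 to 2, so F is a cut vertex.
Removing J increases the component count from 1 to 2, so J is a cut vertex.
By contrast removing I leaves 1 component; it is not a cut vertex. No other vertex is a cut vertex either.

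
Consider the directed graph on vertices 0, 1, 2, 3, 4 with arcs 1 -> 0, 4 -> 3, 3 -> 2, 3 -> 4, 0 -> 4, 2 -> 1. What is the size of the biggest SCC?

5

{0, 1, 2, 3, 4} are all mutually reachable — one SCC of size 5.
The largest has 5 vertices.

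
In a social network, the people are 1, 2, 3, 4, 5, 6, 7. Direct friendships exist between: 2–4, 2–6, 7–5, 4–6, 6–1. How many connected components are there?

3

3 is isolated — a component by itself.
Starting from 5 we can reach 5, 7. That is one component of size 2.
Starting from 1 we can reach 1, 2, 4, 6. That is one component of size 4.
Total: 3 components.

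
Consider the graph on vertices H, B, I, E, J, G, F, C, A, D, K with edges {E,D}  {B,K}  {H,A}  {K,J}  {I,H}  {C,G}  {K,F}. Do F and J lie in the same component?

From F we can reach B, F, J, K, which includes J.

Yes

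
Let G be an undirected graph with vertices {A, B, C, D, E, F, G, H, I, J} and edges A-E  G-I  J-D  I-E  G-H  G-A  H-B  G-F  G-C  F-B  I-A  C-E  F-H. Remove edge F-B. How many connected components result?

F and B are still connected via F-H-B, so the component count stays at 2.

2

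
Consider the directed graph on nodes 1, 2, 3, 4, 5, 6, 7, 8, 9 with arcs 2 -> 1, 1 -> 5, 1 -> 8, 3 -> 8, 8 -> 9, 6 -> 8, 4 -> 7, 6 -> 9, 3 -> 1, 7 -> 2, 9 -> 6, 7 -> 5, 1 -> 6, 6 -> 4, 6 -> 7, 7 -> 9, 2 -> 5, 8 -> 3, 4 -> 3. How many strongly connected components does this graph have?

{1, 2, 3, 4, 6, 7, 8, 9} are all mutually reachable — one SCC of size 8.
{5} is an SCC by itself.
That gives 2 strongly connected components.

2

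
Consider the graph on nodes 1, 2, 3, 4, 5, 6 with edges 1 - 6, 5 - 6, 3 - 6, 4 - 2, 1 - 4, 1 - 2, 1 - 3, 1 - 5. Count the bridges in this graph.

0

The edges on the cycle 1-4-2-1 are not bridges since each lies on that cycle.
Every edge lies on some cycle, so there are no bridges.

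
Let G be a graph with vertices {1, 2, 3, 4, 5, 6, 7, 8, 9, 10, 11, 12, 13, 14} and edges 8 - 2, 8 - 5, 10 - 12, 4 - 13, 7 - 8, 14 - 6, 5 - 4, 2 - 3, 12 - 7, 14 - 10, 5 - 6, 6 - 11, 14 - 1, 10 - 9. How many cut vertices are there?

7

Removing 2 increases the component count from 1 to 2, so 2 is a cut vertex.
Removing 4 increases the component count from 1 to 2, so 4 is a cut vertex.
Removing 5 increases the component count from 1 to 2, so 5 is a cut vertex.
Likewise 6, 8, 10, 14 are cut vertices.
By contrast removing 11 leaves 1 component; it is not a cut vertex. No other vertex is a cut vertex either.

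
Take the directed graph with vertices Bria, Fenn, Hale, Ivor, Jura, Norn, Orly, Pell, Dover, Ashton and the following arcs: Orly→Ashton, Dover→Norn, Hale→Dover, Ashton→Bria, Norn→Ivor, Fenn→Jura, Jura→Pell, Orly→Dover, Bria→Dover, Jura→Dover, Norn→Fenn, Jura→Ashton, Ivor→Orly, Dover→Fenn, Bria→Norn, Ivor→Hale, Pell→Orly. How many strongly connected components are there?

{Bria, Fenn, Hale, Ivor, Jura, Norn, Orly, Pell, Dover, Ashton} are all mutually reachable — one SCC of size 10.
That gives 1 strongly connected component.

1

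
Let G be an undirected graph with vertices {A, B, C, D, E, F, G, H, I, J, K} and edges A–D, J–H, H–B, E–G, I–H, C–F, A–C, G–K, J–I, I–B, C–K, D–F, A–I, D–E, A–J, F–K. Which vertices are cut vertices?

A

Removing A increases the component count from 1 to 2, so A is a cut vertex.
By contrast removing I leaves 1 component; it is not a cut vertex. No other vertex is a cut vertex either.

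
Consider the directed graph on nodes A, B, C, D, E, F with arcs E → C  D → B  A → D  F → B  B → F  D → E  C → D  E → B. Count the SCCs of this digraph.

3

{C, D, E} are all mutually reachable — one SCC of size 3.
{B, F} are all mutually reachable — one SCC of size 2.
{A} is an SCC by itself.
That gives 3 strongly connected components.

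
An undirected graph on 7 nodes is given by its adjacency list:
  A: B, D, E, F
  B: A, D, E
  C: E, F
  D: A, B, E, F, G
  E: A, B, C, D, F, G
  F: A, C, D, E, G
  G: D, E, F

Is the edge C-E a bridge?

After removing C-E, the path C-F-E still connects them, so the edge is not a bridge.

No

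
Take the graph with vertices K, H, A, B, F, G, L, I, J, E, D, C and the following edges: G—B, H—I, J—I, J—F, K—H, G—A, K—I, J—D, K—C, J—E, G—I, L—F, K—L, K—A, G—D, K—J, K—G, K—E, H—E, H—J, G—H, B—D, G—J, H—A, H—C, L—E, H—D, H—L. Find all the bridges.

The edges on the cycle G-B-D-H-G are not bridges since each lies on that cycle.
Every edge lies on some cycle, so there are no bridges.

none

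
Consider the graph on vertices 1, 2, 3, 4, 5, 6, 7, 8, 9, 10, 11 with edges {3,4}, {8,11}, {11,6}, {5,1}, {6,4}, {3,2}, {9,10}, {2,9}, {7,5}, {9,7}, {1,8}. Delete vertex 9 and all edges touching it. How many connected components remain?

With 9 gone, the remaining components are: {10}; {1, 2, 3, 4, 5, 6, 7, 8, 11}.
That is 2 components.

2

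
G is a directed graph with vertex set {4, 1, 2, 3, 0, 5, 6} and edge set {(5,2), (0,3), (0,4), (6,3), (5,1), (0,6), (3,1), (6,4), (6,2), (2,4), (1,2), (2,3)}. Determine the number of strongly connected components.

{1, 2, 3} are all mutually reachable — one SCC of size 3.
{5} is an SCC by itself.
{6} is an SCC by itself.
{0} is an SCC by itself.
{4} is an SCC by itself.
That gives 5 strongly connected components.

5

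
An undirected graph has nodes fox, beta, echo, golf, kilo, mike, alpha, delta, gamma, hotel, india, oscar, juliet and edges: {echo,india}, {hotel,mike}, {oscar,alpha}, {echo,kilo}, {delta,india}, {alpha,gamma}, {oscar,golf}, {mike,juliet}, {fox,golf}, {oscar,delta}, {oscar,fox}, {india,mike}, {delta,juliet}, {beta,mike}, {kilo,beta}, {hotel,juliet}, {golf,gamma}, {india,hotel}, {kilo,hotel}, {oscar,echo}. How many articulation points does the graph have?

Removing oscar increases the component count from 1 to 2, so oscar is a cut vertex.
By contrast removing beta leaves 1 component; it is not a cut vertex. No other vertex is a cut vertex either.

1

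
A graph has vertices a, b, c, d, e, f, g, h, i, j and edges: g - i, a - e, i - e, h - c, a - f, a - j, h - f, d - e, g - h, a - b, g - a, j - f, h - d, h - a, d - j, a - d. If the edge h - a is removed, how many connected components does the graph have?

1

h and a are still connected via h-g-a, so the component count stays at 1.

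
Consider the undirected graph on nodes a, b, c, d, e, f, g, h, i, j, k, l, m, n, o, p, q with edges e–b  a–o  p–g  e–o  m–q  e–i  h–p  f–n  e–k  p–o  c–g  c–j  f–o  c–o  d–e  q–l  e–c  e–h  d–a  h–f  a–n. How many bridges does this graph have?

6

The edges on the cycle d-e-h-f-n-a-d are not bridges since each lies on that cycle.
But removing e–i disconnects e from i; removing k–e disconnects k from e; removing l–q disconnects l from q; removing c–j disconnects c from j — these are bridges.
In total 6 edges are bridges.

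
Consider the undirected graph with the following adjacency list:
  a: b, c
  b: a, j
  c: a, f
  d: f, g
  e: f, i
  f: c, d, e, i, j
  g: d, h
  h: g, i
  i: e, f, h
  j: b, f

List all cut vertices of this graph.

f

Removing f increases the component count from 1 to 2, so f is a cut vertex.
By contrast removing c leaves 1 component; it is not a cut vertex. No other vertex is a cut vertex either.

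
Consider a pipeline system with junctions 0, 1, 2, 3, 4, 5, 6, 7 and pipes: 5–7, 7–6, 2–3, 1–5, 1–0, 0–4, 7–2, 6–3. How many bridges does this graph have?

4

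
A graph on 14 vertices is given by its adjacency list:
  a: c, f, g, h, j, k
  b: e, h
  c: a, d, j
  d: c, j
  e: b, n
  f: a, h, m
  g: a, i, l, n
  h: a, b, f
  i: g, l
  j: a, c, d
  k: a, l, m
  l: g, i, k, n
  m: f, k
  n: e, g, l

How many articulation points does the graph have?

1

Removing a increases the component count from 1 to 2, so a is a cut vertex.
By contrast removing g leaves 1 component; it is not a cut vertex. No other vertex is a cut vertex either.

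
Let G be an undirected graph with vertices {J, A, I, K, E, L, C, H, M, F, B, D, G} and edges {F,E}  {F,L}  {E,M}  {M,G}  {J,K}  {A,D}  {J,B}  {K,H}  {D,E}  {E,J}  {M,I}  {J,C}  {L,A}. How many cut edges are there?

The edges on the cycle F-L-A-D-E-F are not bridges since each lies on that cycle.
But removing E—J disconnects E from J; removing E—M disconnects E from M; removing J—K disconnects J from K; removing B—J disconnects B from J — these are bridges.
In total 8 edges are bridges.

8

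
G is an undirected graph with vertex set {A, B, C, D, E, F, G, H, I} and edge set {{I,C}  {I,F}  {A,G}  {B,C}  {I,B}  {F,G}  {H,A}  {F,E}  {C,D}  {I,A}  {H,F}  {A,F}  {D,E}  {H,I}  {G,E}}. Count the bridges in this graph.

The edges on the cycle H-I-B-C-D-E-G-A-H are not bridges since each lies on that cycle.
Every edge lies on some cycle, so there are no bridges.

0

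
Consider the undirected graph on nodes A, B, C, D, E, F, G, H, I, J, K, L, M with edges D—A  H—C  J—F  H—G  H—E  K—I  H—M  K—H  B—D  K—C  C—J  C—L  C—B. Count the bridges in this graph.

The edges on the cycle K-H-C-K are not bridges since each lies on that cycle.
But removing D—B disconnects D from B; removing H—M disconnects H from M; removing C—L disconnects C from L; removing C—J disconnects C from J — these are bridges.
In total 10 edges are bridges.

10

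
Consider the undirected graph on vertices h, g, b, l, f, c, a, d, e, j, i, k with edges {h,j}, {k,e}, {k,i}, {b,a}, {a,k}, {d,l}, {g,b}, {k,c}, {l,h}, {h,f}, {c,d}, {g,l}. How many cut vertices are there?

3

Removing h increases the component count from 1 to 3, so h is a cut vertex.
Removing k increases the component count from 1 to 3, so k is a cut vertex.
Removing l increases the component count from 1 to 2, so l is a cut vertex.
By contrast removing d leaves 1 component; it is not a cut vertex. No other vertex is a cut vertex either.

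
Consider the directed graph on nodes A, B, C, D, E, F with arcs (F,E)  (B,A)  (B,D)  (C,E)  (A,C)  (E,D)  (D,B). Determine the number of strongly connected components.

{A, B, C, D, E} are all mutually reachable — one SCC of size 5.
{F} is an SCC by itself.
That gives 2 strongly connected components.

2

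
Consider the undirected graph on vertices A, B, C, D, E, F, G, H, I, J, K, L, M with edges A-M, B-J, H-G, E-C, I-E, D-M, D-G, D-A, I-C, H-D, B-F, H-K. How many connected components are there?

4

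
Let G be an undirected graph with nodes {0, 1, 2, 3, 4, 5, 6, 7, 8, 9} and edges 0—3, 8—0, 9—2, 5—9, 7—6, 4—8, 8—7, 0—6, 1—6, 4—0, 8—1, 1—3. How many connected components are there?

2

Starting from 2 we can reach 2, 5, 9. That is one component of size 3.
Starting from 0 we can reach 0, 1, 3, 4, 6, 7, 8. That is one component of size 7.
Total: 2 components.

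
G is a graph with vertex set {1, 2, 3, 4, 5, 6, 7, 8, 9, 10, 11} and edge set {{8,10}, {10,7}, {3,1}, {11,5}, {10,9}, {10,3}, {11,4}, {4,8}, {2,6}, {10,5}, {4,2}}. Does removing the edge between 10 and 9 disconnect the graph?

Yes

Removing 10-9 leaves no path between 10 and 9: the component count goes from 1 to 2. So it is a bridge.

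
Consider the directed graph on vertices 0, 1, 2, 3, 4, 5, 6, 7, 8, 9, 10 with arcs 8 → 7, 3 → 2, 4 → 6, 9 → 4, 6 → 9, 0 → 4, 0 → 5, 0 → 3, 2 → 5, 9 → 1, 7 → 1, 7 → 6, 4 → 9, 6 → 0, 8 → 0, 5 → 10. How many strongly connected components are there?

{0, 4, 6, 9} are all mutually reachable — one SCC of size 4.
{2} is an SCC by itself.
{5} is an SCC by itself.
{7} is an SCC by itself.
{10} is an SCC by itself.
(and 3 more singleton SCCs)
That gives 8 strongly connected components.

8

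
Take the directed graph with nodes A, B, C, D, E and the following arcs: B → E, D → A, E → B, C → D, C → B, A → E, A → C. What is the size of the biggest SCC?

3

{A, C, D} are all mutually reachable — one SCC of size 3.
{B, E} are all mutually reachable — one SCC of size 2.
The largest has 3 vertices.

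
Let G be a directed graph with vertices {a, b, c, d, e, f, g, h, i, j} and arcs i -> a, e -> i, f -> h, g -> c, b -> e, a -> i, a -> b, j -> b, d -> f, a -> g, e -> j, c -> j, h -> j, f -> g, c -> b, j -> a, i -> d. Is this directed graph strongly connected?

Yes

From j we can reach every vertex (a, b, c, d, e, f, g, h, i, j), and every vertex can reach j (a, b, c, d, e, f, g, h, i, j). So the whole graph is one strongly connected component.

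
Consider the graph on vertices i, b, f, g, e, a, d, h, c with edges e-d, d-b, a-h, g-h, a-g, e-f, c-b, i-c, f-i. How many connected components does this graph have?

2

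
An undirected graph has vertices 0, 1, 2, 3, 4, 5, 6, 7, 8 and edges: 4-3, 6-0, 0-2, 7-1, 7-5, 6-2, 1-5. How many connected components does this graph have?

4

8 is isolated — a component by itself.
Starting from 3 we can reach 3, 4. That is one component of size 2.
Starting from 1 we can reach 1, 5, 7. That is one component of size 3.
Starting from 0 we can reach 0, 2, 6. That is one component of size 3.
Total: 4 components.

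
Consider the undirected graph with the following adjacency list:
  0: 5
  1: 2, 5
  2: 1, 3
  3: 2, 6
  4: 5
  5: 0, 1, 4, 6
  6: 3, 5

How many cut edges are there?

The edges on the cycle 1-2-3-6-5-1 are not bridges since each lies on that cycle.
But removing 5-0 disconnects 5 from 0; removing 5-4 disconnects 5 from 4 — these are bridges.
That makes 2 bridges.

2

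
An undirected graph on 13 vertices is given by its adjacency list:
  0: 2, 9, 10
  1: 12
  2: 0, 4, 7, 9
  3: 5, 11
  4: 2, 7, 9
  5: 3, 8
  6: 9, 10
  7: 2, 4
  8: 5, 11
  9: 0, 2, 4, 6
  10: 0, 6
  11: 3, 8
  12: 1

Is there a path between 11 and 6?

No

The component containing 11 is {3, 5, 8, 11}, and 6 is not in it.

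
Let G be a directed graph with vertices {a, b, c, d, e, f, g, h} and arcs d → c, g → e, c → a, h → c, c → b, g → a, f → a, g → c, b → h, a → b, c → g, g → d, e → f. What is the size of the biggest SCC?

8

{a, b, c, d, e, f, g, h} are all mutually reachable — one SCC of size 8.
The largest has 8 vertices.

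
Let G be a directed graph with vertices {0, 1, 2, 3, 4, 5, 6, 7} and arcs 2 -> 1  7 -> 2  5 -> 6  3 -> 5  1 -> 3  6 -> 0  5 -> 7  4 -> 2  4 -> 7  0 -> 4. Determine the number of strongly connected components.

{0, 1, 2, 3, 4, 5, 6, 7} are all mutually reachable — one SCC of size 8.
That gives 1 strongly connected component.

1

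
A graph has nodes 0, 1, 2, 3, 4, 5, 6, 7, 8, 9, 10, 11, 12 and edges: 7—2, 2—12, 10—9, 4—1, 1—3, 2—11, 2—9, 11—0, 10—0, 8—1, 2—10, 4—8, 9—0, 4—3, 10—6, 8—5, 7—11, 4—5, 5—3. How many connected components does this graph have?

Starting from 1 we can reach 1, 3, 4, 5, 8. That is one component of size 5.
Starting from 0 we can reach 0, 2, 6, 7, 9, 10, 11, 12. That is one component of size 8.
Total: 2 components.

2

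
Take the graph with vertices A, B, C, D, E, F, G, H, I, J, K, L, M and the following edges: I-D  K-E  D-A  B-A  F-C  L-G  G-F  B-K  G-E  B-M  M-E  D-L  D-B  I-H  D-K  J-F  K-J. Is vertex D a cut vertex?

Deleting D raises the number of components from 1 to 2, so D is a cut vertex.

Yes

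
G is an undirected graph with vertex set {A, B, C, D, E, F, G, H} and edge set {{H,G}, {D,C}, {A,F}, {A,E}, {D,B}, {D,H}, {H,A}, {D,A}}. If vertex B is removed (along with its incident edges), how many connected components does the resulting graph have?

1

With B gone, the remaining components are: {A, C, D, E, F, G, H}.
That is 1 component.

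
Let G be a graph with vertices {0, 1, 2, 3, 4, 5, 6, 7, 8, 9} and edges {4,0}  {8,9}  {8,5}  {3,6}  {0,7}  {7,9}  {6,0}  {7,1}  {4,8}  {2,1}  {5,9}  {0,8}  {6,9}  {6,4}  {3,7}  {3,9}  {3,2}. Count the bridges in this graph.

The edges on the cycle 6-4-0-6 are not bridges since each lies on that cycle.
Every edge lies on some cycle, so there are no bridges.

0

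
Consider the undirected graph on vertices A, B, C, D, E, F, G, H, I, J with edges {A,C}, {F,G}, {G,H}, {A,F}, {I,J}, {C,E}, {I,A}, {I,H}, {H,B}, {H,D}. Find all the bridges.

A-C, B-H, C-E, D-H, I-J

The edges on the cycle I-A-F-G-H-I are not bridges since each lies on that cycle.
But removing H—D disconnects H from D; removing A—C disconnects A from C; removing H—B disconnects H from B; removing E—C disconnects E from C — these are bridges.
In total 5 edges are bridges.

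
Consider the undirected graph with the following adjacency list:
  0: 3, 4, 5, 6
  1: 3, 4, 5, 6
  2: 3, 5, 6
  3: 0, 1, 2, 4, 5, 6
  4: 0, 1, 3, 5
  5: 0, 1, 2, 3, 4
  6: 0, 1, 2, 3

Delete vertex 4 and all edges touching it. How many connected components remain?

1

With 4 gone, the remaining components are: {0, 1, 2, 3, 5, 6}.
That is 1 component.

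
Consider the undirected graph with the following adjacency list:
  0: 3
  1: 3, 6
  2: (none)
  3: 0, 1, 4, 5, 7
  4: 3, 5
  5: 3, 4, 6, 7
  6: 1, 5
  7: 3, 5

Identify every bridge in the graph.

0-3

The edges on the cycle 3-4-5-3 are not bridges since each lies on that cycle.
But removing 0-3 disconnects 0 from 3 — this is a bridge.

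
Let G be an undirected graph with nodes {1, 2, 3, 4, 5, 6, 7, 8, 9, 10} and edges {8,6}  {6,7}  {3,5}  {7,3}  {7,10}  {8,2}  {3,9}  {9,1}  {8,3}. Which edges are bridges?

1-9, 10-7, 2-8, 3-5, 3-9

The edges on the cycle 8-6-7-3-8 are not bridges since each lies on that cycle.
But removing 3 - 5 disconnects 3 from 5; removing 8 - 2 disconnects 8 from 2; removing 7 - 10 disconnects 7 from 10; removing 3 - 9 disconnects 3 from 9 — these are bridges.
In total 5 edges are bridges.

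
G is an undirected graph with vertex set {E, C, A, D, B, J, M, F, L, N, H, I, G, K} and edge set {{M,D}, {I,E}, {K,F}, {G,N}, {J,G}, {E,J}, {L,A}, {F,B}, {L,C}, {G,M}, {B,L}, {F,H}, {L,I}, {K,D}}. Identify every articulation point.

F, G, L

Removing F increases the component count from 1 to 2, so F is a cut vertex.
Removing G increases the component count from 1 to 2, so G is a cut vertex.
Removing L increases the component count from 1 to 3, so L is a cut vertex.
By contrast removing J leaves 1 component; it is not a cut vertex. No other vertex is a cut vertex either.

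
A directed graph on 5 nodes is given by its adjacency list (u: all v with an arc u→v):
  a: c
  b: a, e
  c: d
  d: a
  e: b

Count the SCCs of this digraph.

2

{a, c, d} are all mutually reachable — one SCC of size 3.
{b, e} are all mutually reachable — one SCC of size 2.
That gives 2 strongly connected components.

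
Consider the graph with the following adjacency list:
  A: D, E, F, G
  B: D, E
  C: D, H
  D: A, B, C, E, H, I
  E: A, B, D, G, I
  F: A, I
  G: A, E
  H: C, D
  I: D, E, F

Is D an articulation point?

Deleting D raises the number of components from 1 to 2, so D is a cut vertex.

Yes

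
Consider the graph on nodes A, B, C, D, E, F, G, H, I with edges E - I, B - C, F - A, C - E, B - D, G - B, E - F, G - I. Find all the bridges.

The edges on the cycle G-B-C-E-I-G are not bridges since each lies on that cycle.
But removing F - A disconnects F from A; removing B - D disconnects B from D; removing E - F disconnects E from F — these are bridges.

A-F, B-D, E-F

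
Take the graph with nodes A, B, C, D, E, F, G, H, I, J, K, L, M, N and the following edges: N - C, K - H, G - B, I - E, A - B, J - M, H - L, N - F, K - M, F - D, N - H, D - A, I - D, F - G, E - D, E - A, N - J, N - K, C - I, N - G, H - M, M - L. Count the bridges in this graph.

The edges on the cycle N-J-M-L-H-N are not bridges since each lies on that cycle.
Every edge lies on some cycle, so there are no bridges.

0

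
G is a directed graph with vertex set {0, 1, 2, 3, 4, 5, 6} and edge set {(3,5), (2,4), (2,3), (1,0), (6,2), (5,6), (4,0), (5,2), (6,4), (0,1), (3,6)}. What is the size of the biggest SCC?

4

{2, 3, 5, 6} are all mutually reachable — one SCC of size 4.
{0, 1} are all mutually reachable — one SCC of size 2.
{4} is an SCC by itself.
The largest has 4 vertices.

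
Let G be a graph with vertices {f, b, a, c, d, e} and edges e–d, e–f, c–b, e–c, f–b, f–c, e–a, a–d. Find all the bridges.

The edges on the cycle e-a-d-e are not bridges since each lies on that cycle.
Every edge lies on some cycle, so there are no bridges.

none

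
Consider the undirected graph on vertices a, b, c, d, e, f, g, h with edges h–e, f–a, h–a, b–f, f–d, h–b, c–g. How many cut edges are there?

3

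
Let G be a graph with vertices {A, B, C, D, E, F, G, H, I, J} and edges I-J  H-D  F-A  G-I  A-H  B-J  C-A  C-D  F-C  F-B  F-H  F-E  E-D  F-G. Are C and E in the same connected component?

From C we can reach A, B, C, D, E, F, G, H, I, J, which includes E.

Yes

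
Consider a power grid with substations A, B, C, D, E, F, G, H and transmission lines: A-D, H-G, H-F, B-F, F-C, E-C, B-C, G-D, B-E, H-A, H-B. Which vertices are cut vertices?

H

Removing H increases the component count from 1 to 2, so H is a cut vertex.
By contrast removing D leaves 1 component; it is not a cut vertex. No other vertex is a cut vertex either.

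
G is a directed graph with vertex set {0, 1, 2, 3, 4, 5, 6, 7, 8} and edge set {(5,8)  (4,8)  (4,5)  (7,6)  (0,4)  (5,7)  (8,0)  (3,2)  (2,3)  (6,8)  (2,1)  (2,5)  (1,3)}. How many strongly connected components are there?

{0, 4, 5, 6, 7, 8} are all mutually reachable — one SCC of size 6.
{1, 2, 3} are all mutually reachable — one SCC of size 3.
That gives 2 strongly connected components.

2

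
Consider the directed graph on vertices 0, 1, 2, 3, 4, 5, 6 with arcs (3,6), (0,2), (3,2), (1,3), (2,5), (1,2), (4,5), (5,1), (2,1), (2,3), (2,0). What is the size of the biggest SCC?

5

{0, 1, 2, 3, 5} are all mutually reachable — one SCC of size 5.
{4} is an SCC by itself.
{6} is an SCC by itself.
The largest has 5 vertices.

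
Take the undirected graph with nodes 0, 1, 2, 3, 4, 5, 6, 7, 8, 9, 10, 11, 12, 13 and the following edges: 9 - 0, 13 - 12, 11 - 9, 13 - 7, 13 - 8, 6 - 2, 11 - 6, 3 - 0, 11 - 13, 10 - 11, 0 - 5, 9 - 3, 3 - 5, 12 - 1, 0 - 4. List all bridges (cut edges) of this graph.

0-4, 1-12, 10-11, 11-13, 11-6, 11-9, 12-13, 13-7, 13-8, 2-6

The edges on the cycle 9-3-5-0-9 are not bridges since each lies on that cycle.
But removing 2 - 6 disconnects 2 from 6; removing 11 - 9 disconnects 11 from 9; removing 13 - 12 disconnects 13 from 12; removing 11 - 6 disconnects 11 from 6 — these are bridges.
In total 10 edges are bridges.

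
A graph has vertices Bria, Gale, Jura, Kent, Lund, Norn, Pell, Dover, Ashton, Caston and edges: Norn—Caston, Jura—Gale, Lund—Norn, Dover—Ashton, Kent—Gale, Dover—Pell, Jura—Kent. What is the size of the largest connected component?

3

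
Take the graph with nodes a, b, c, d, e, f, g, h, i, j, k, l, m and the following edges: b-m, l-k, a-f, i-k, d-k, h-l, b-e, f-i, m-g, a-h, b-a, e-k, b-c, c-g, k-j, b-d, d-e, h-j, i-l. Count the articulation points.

1

Removing b increases the component count from 1 to 2, so b is a cut vertex.
By contrast removing h leaves 1 component; it is not a cut vertex. No other vertex is a cut vertex either.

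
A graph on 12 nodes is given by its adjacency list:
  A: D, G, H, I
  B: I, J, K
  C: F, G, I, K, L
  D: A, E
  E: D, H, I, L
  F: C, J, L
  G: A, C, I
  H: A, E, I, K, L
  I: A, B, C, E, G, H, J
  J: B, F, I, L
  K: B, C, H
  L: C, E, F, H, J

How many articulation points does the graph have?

0

Removing E, for instance, still leaves 1 component. No single vertex removal increases the component count — the graph has no articulation points.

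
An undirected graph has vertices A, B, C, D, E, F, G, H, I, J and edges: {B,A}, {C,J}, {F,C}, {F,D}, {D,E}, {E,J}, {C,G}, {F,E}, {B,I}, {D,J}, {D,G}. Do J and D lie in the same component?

Yes

From J we can reach C, D, E, F, G, J, which includes D.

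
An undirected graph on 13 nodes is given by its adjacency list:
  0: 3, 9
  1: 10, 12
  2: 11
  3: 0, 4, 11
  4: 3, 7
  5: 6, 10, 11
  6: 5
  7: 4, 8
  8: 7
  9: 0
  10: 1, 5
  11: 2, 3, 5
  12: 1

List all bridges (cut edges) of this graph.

0-3, 0-9, 1-10, 1-12, 10-5, 11-2, 11-3, 11-5, 3-4, 4-7, 5-6, 7-8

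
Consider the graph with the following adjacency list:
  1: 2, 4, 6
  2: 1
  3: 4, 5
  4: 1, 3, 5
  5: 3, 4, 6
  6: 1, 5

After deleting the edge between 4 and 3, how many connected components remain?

4 and 3 are still connected via 4-5-3, so the component count stays at 1.

1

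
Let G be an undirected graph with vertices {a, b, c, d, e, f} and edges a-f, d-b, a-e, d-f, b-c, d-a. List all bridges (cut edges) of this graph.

The edges on the cycle d-a-f-d are not bridges since each lies on that cycle.
But removing b-c disconnects b from c; removing a-e disconnects a from e; removing d-b disconnects d from b — these are bridges.

a-e, b-c, b-d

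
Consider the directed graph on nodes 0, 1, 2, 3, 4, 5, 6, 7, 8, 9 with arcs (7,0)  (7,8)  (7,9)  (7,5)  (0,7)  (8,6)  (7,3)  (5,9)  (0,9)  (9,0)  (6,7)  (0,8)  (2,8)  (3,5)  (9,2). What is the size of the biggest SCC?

{0, 2, 3, 5, 6, 7, 8, 9} are all mutually reachable — one SCC of size 8.
{4} is an SCC by itself.
{1} is an SCC by itself.
The largest has 8 vertices.

8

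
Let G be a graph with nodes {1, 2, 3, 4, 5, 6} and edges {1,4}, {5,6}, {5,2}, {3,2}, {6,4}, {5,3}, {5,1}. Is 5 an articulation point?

Yes

Deleting 5 raises the number of components from 1 to 2, so 5 is a cut vertex.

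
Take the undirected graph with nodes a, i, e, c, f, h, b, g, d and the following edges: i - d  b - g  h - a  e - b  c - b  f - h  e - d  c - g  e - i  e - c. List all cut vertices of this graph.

Removing e increases the component count from 2 to 3, so e is a cut vertex.
Removing h increases the component count from 2 to 3, so h is a cut vertex.
By contrast removing d leaves 2 components; it is not a cut vertex. No other vertex is a cut vertex either.

e, h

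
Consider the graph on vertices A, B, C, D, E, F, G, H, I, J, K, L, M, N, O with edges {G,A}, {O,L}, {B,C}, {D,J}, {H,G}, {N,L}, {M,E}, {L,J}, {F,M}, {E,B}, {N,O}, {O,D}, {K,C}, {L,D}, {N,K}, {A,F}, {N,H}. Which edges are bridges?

none

The edges on the cycle N-H-G-A-F-M-E-B-C-K-N are not bridges since each lies on that cycle.
Every edge lies on some cycle, so there are no bridges.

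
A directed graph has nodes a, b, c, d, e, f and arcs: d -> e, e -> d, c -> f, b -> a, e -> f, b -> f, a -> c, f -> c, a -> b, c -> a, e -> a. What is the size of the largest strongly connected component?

4

{a, b, c, f} are all mutually reachable — one SCC of size 4.
{d, e} are all mutually reachable — one SCC of size 2.
The largest has 4 vertices.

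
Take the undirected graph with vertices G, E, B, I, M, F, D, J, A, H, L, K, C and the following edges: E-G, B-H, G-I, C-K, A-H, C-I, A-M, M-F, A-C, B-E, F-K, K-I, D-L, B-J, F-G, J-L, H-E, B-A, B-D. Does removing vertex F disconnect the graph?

Deleting F leaves 1 component (was 1) (its neighbors G, K, M remain connected to each other), so F is not a cut vertex.

No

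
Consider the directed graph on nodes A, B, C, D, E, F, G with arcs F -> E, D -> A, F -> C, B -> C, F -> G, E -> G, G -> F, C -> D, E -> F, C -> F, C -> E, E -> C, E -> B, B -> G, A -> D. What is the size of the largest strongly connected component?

5

{B, C, E, F, G} are all mutually reachable — one SCC of size 5.
{A, D} are all mutually reachable — one SCC of size 2.
The largest has 5 vertices.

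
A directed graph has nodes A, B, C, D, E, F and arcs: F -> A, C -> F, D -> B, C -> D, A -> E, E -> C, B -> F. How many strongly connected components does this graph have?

1

{A, B, C, D, E, F} are all mutually reachable — one SCC of size 6.
That gives 1 strongly connected component.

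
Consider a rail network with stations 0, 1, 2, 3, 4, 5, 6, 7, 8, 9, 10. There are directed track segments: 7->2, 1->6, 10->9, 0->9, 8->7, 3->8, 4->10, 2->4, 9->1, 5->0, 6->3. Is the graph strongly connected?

There is no directed path from 8 to 0, so the graph is not strongly connected.

No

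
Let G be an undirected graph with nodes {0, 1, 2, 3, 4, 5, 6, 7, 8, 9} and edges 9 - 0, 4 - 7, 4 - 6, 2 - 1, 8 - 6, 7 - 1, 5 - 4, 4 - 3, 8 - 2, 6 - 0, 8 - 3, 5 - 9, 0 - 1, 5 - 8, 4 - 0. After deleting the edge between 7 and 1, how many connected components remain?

1

7 and 1 are still connected via 7-4-0-1, so the component count stays at 1.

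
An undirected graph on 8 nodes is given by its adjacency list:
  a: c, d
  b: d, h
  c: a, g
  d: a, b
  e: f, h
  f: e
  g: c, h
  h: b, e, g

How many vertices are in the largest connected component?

8

Starting from a we can reach a, b, c, d, e, f, g, h. That is one component of size 8.
The largest has 8 vertices.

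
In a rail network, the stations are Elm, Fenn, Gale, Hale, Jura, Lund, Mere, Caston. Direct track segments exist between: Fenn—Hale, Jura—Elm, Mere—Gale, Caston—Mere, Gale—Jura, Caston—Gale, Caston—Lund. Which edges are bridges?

Caston-Lund, Elm-Jura, Fenn-Hale, Gale-Jura

The edges on the cycle Caston-Mere-Gale-Caston are not bridges since each lies on that cycle.
But removing Jura—Elm disconnects Jura from Elm; removing Fenn—Hale disconnects Fenn from Hale; removing Gale—Jura disconnects Gale from Jura; removing Caston—Lund disconnects Caston from Lund — these are bridges.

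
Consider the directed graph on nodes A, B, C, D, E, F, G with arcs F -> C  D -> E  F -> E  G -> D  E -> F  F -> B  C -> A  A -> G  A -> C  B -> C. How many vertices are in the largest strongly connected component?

{A, B, C, D, E, F, G} are all mutually reachable — one SCC of size 7.
The largest has 7 vertices.

7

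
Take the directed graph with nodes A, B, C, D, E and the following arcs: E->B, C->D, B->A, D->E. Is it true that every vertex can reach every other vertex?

No

There is no directed path from D to C, so the graph is not strongly connected.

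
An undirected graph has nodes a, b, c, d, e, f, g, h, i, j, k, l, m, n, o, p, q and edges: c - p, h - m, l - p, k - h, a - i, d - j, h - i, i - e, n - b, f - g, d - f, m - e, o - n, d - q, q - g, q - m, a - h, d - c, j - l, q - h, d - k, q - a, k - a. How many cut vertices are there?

2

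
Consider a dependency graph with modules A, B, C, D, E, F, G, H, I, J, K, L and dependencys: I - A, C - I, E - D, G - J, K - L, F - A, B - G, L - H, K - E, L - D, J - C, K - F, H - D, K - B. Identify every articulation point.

K

Removing K increases the component count from 1 to 2, so K is a cut vertex.
By contrast removing A leaves 1 component; it is not a cut vertex. No other vertex is a cut vertex either.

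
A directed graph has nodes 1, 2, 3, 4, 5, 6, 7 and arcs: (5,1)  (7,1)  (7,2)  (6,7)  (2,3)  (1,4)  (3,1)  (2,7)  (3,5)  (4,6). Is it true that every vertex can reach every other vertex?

Yes

From 1 we can reach every vertex (1, 2, 3, 4, 5, 6, 7), and every vertex can reach 1 (1, 2, 3, 4, 5, 6, 7). So the whole graph is one strongly connected component.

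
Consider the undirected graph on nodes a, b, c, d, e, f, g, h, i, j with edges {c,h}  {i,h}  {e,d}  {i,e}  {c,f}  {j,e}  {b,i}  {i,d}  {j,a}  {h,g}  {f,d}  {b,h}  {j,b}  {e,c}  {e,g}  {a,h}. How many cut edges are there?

0

The edges on the cycle i-e-c-f-d-i are not bridges since each lies on that cycle.
Every edge lies on some cycle, so there are no bridges.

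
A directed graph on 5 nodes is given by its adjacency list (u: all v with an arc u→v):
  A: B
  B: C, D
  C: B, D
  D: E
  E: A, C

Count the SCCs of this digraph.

{A, B, C, D, E} are all mutually reachable — one SCC of size 5.
That gives 1 strongly connected component.

1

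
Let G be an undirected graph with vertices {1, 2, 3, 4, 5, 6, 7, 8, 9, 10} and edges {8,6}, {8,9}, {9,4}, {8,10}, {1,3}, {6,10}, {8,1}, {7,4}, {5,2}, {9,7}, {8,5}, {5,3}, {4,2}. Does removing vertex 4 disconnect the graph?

Deleting 4 leaves 1 component (was 1) (its neighbors 2, 7, 9 remain connected to each other), so 4 is not a cut vertex.

No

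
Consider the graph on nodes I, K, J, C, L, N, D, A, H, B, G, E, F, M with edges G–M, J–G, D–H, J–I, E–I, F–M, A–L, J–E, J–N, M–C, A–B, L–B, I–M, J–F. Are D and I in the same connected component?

The component containing D is {D, H}, and I is not in it.

No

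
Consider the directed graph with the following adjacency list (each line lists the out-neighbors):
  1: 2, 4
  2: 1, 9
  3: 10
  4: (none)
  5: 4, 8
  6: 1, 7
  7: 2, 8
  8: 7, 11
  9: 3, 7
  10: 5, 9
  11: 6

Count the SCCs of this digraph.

{1, 2, 3, 5, 6, 7, 8, 9, 10, 11} are all mutually reachable — one SCC of size 10.
{4} is an SCC by itself.
That gives 2 strongly connected components.

2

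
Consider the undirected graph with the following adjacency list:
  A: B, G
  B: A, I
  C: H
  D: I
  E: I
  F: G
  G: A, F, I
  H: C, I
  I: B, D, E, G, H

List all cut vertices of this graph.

G, H, I

Removing G increases the component count from 1 to 2, so G is a cut vertex.
Removing H increases the component count from 1 to 2, so H is a cut vertex.
Removing I increases the component count from 1 to 4, so I is a cut vertex.
By contrast removing C leaves 1 component; it is not a cut vertex. No other vertex is a cut vertex either.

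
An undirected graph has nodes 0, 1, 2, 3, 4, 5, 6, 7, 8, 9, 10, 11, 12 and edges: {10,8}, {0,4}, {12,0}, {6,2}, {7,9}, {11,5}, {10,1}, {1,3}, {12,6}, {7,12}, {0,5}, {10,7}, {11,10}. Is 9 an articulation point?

Deleting 9 leaves 1 component (was 1), so 9 is not a cut vertex.

No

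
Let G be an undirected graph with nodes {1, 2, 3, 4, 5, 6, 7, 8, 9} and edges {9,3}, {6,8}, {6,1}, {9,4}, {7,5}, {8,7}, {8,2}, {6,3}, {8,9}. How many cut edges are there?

The edges on the cycle 6-8-9-3-6 are not bridges since each lies on that cycle.
But removing 8-2 disconnects 8 from 2; removing 9-4 disconnects 9 from 4; removing 6-1 disconnects 6 from 1; removing 5-7 disconnects 5 from 7 — these are bridges.
In total 5 edges are bridges.

5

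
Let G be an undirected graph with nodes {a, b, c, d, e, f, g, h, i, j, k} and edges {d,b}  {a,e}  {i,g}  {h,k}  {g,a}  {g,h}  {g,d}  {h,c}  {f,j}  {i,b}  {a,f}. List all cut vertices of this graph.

a, f, g, h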